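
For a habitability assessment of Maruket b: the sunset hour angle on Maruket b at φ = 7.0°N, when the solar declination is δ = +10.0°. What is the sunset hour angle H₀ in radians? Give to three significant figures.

cos H₀ = −tan φ · tan δ = −tan(+7.0°) × tan(+10.000°) = -0.0217, so H₀ = 1.5924 rad = 91.24°.

H₀ = 1.59 rad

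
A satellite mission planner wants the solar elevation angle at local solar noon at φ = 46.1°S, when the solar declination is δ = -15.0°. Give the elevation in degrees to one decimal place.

At local noon the hour angle is zero, so the zenith angle equals |φ − δ| = |-46.1° − (-15.000°)| = 31.100°.
Elevation = 90° − 31.100° = 58.9°.

58.9°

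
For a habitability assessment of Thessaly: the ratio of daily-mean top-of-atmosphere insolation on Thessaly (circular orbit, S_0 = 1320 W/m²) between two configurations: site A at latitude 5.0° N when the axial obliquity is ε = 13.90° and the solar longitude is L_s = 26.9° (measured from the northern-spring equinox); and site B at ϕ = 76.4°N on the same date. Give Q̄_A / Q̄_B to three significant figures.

Q̄_A / Q̄_B ≈ 2.37

— Configuration A (ϕ=+5.0°):
Solar declination: sin δ = sin ε · sin L_s = sin 13.90° × sin 26.9° = 0.10869, so δ = +6.240°.
cos h₀ = −tan(+5.0°) tan(+6.240°) = -0.0096, h₀ = 1.5804 rad.
Bracket: h₀ sin ϕ sin δ + cos ϕ cos δ sin h₀ = 1.5804×0.08716×0.10869 + 0.99619×0.99408×0.99995 = 0.014972 + 0.990243 = 1.005215.
Q̄ = (S_0/π) × [bracket] = (1320/π) × 1.005215 = 422.36 W/m².
— Configuration B (ϕ=+76.4°):
cos h₀ = −tan(+76.4°) tan(+6.240°) = -0.4519, h₀ = 2.0397 rad.
Bracket: h₀ sin ϕ sin δ + cos ϕ cos δ sin h₀ = 2.0397×0.97196×0.10869 + 0.23514×0.99408×0.89205 = 0.215479 + 0.208515 = 0.423994.
Q̄ = (S_0/π) × [bracket] = (1320/π) × 0.423994 = 178.15 W/m².
Ratio Q̄_A / Q̄_B = 422.36 / 178.15 = 2.371.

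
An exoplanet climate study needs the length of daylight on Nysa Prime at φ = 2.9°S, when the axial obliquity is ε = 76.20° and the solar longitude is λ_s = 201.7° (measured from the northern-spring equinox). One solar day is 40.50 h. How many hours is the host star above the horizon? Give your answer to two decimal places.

20.50 h

Solar declination: sin δ = sin ε · sin λ_s = sin 76.20° × sin 201.7° = -0.35907, so δ = -21.043°.
cos H₀ = −tan φ · tan δ = −tan(-2.9°) × tan(-21.043°) = -0.0195, so H₀ = 1.5903 rad = 91.12°.
Daylight = 2H₀/(2π) × 40.50 h = (1.5903/π) × 40.50 = 20.50 h.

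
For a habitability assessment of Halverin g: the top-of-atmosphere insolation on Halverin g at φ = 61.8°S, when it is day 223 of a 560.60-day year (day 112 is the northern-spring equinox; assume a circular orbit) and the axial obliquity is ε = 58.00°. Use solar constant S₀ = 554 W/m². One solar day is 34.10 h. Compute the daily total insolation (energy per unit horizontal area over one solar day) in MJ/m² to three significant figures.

Solar longitude: λ_s = 360° × (223 − 112)/560.60 = 71.281°.
sin δ = sin 58.00° × sin 71.281° = 0.80319, so δ = +53.436°.
cos H₀ = −tan(-61.8°) tan(+53.436°) = 2.5145 ≥ 1 ⇒ polar night, H₀ = 0 and Q̄ = 0.
Daily total = Q̄ × 34.10 h × 3600 s/h = 0.00 MJ/m².

0.00 MJ/m²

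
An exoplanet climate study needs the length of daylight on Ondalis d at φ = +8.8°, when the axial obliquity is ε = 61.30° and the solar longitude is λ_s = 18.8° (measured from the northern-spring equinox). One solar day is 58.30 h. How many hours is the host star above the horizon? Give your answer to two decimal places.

Solar declination: sin δ = sin ε · sin λ_s = sin 61.30° × sin 18.8° = 0.28267, so δ = +16.420°.
cos H₀ = −tan φ · tan δ = −tan(+8.8°) × tan(+16.420°) = -0.0456, so H₀ = 1.6164 rad = 92.61°.
Daylight = 2H₀/(2π) × 58.30 h = (1.6164/π) × 58.30 = 30.00 h.

30.00 h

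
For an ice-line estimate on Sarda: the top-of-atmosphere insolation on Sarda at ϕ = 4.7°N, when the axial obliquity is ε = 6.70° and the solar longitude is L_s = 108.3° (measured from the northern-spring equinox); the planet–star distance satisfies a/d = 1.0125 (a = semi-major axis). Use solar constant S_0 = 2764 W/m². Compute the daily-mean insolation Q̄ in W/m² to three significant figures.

Solar declination: sin δ = sin ε · sin L_s = sin 6.70° × sin 108.3° = 0.11077, so δ = +6.360°.
cos h₀ = −tan(+4.7°) tan(+6.360°) = -0.0092, h₀ = 1.5800 rad.
Bracket: h₀ sin ϕ sin δ + cos ϕ cos δ sin h₀ = 1.5800×0.08194×0.11077 + 0.99664×0.99385×0.99996 = 0.014341 + 0.990471 = 1.004812.
Inverse-square distance factor (a/d)² = 1.0125² = 1.025156.
Q̄ = (S_0/π) × 1.025156 × [bracket] = (2764/π) × 1.025156 × 1.004812 = 906.3 W/m².

Q̄ ≈ 906 W/m²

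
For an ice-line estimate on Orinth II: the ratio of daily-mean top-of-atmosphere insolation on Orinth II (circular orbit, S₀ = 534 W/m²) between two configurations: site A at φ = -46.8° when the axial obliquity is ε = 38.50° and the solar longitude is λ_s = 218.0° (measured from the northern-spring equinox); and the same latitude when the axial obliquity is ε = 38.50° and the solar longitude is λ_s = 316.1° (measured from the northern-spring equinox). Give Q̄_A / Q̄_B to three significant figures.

— Configuration A (φ=-46.8°):
Solar declination: sin δ = sin ε · sin λ_s = sin 38.50° × sin 218.0° = -0.38326, so δ = -22.536°.
cos H₀ = −tan(-46.8°) tan(-22.536°) = -0.4419, H₀ = 2.0285 rad.
Bracket: H₀ sin φ sin δ + cos φ cos δ sin H₀ = 2.0285×-0.72897×-0.38326 + 0.68455×0.92364×0.89708 = 0.566733 + 0.567204 = 1.133937.
Q̄ = (S₀/π) × [bracket] = (534/π) × 1.133937 = 192.74 W/m².
— Configuration B (φ=-46.8°):
Solar declination: sin δ = sin ε · sin λ_s = sin 38.50° × sin 316.1° = -0.43165, so δ = -25.572°.
cos H₀ = −tan(-46.8°) tan(-25.572°) = -0.5096, H₀ = 2.1055 rad.
Bracket: H₀ sin φ sin δ + cos φ cos δ sin H₀ = 2.1055×-0.72897×-0.43165 + 0.68455×0.90204×0.86042 = 0.662516 + 0.531302 = 1.193818.
Q̄ = (S₀/π) × [bracket] = (534/π) × 1.193818 = 202.92 W/m².
Ratio Q̄_A / Q̄_B = 192.74 / 202.92 = 0.9498.

Q̄_A / Q̄_B ≈ 0.950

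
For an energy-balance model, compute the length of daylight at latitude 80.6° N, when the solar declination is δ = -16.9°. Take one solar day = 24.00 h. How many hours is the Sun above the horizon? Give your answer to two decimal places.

cos h₀ = −tan ϕ · tan δ = 1.8352 ≥ 1, so the Sun never rises (polar night) and h₀ = 0.
Daylight = 2h₀/(2π) × 24.00 h = (0.0000/π) × 24.00 = 0.00 h.

0.00 h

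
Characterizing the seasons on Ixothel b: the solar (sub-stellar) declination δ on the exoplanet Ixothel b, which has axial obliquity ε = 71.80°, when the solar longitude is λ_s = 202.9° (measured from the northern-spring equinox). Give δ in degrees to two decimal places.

δ = -21.69°

sin δ = sin ε · sin λ_s = sin 71.80° × sin 202.9° = -0.369657.
δ = arcsin(-0.369657) = -21.69°.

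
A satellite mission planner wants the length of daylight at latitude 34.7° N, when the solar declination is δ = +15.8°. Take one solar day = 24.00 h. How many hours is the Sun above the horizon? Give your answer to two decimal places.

cos h₀ = −tan ϕ · tan δ = −tan(+34.7°) × tan(+15.800°) = -0.1959, so h₀ = 1.7680 rad = 101.30°.
Daylight = 2h₀/(2π) × 24.00 h = (1.7680/π) × 24.00 = 13.51 h.

13.51 h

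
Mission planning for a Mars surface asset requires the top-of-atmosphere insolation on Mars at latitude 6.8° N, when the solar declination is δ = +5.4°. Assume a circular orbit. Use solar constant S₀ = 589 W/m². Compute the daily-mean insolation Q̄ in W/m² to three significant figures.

cos H₀ = −tan(+6.8°) tan(+5.400°) = -0.0113, H₀ = 1.5821 rad.
Bracket: H₀ sin φ sin δ + cos φ cos δ sin H₀ = 1.5821×0.11840×0.09411 + 0.99297×0.99556×0.99994 = 0.017629 + 0.988502 = 1.006131.
Q̄ = (S₀/π) × [bracket] = (589/π) × 1.006131 = 188.6 W/m².

Q̄ ≈ 189 W/m²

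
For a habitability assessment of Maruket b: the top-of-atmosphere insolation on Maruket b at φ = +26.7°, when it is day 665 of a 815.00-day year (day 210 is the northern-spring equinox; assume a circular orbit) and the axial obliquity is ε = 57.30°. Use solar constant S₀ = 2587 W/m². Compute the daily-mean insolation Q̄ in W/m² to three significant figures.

Solar longitude: λ_s = 360° × (665 − 210)/815.00 = 200.982°.
sin δ = sin 57.30° × sin 200.982° = -0.30132, so δ = -17.537°.
cos H₀ = −tan(+26.7°) tan(-17.537°) = 0.1589, H₀ = 1.4112 rad.
Bracket: H₀ sin φ sin δ + cos φ cos δ sin H₀ = 1.4112×0.44932×-0.30132 + 0.89337×0.95352×0.98729 = -0.191061 + 0.841019 = 0.649958.
Q̄ = (S₀/π) × [bracket] = (2587/π) × 0.649958 = 535.2 W/m².

Q̄ ≈ 535 W/m²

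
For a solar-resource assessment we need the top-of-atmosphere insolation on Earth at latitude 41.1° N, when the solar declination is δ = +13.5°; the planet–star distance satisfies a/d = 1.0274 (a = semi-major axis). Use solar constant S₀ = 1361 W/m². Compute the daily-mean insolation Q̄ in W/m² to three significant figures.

Q̄ ≈ 453 W/m²

cos H₀ = −tan(+41.1°) tan(+13.500°) = -0.2094, H₀ = 1.7818 rad.
Bracket: H₀ sin φ sin δ + cos φ cos δ sin H₀ = 1.7818×0.65738×0.23345 + 0.75356×0.97237×0.97782 = 0.273445 + 0.716487 = 0.989932.
Inverse-square distance factor (a/d)² = 1.0274² = 1.055551.
Q̄ = (S₀/π) × 1.055551 × [bracket] = (1361/π) × 1.055551 × 0.989932 = 452.7 W/m².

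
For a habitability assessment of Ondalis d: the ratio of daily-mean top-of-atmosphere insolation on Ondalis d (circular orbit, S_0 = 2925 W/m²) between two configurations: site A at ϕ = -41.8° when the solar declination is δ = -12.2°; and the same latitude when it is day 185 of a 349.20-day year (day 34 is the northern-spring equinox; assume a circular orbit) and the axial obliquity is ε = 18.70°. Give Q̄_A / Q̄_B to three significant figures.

Q̄_A / Q̄_B ≈ 1.59

— Configuration A (ϕ=-41.8°):
cos h₀ = −tan(-41.8°) tan(-12.200°) = -0.1933, h₀ = 1.7653 rad.
Bracket: h₀ sin ϕ sin δ + cos ϕ cos δ sin h₀ = 1.7653×-0.66653×-0.21132 + 0.74548×0.97742×0.98114 = 0.248644 + 0.714905 = 0.963549.
Q̄ = (S_0/π) × [bracket] = (2925/π) × 0.963549 = 897.12 W/m².
— Configuration B (ϕ=-41.8°):
Solar longitude: L_s = 360° × (185 − 34)/349.20 = 155.670°.
sin δ = sin 18.70° × sin 155.670° = 0.13209, so δ = +7.590°.
cos h₀ = −tan(-41.8°) tan(+7.590°) = 0.1191, h₀ = 1.4514 rad.
Bracket: h₀ sin ϕ sin δ + cos ϕ cos δ sin h₀ = 1.4514×-0.66653×0.13209 + 0.74548×0.99124×0.99288 = -0.127784 + 0.733688 = 0.605904.
Q̄ = (S_0/π) × [bracket] = (2925/π) × 0.605904 = 564.13 W/m².
Ratio Q̄_A / Q̄_B = 897.12 / 564.13 = 1.590.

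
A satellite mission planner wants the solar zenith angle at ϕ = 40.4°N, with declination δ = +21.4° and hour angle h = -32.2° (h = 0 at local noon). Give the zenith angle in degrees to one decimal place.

cos θ_z = sin ϕ sin δ + cos ϕ cos δ cos h = 0.236484 + 0.599980 = 0.836464.
θ_z = arccos(0.836464) = 33.2°.

θ_z = 33.2°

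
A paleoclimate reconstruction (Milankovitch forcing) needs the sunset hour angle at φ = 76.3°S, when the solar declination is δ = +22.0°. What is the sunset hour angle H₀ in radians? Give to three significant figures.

H₀ = 0.00 rad

cos H₀ = −tan φ · tan δ = 1.6574 ≥ 1, so the Sun never rises (polar night) and H₀ = 0.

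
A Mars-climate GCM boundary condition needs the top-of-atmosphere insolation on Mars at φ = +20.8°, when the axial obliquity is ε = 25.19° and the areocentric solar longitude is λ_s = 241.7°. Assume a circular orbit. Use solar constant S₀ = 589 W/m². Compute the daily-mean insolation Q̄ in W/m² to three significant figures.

sin δ = sin 25.19° × sin 241.7° = -0.37475, so δ = -22.009°.
cos H₀ = −tan(+20.8°) tan(-22.009°) = 0.1535, H₀ = 1.4166 rad.
Bracket: H₀ sin φ sin δ + cos φ cos δ sin H₀ = 1.4166×0.35511×-0.37475 + 0.93483×0.92713×0.98814 = -0.188518 + 0.856430 = 0.667912.
Q̄ = (S₀/π) × [bracket] = (589/π) × 0.667912 = 125.2 W/m².

Q̄ ≈ 125 W/m²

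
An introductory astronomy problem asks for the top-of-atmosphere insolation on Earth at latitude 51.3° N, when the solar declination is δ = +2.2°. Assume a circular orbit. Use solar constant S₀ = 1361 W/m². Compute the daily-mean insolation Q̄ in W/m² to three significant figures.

Q̄ ≈ 291 W/m²

cos H₀ = −tan(+51.3°) tan(+2.200°) = -0.0480, H₀ = 1.6188 rad.
Bracket: H₀ sin φ sin δ + cos φ cos δ sin H₀ = 1.6188×0.78043×0.03839 + 0.62524×0.99926×0.99885 = 0.048500 + 0.624059 = 0.672559.
Q̄ = (S₀/π) × [bracket] = (1361/π) × 0.672559 = 291.4 W/m².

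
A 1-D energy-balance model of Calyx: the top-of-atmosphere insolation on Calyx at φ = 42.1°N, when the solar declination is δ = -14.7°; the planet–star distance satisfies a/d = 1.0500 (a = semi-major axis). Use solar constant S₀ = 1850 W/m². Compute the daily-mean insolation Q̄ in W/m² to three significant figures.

cos H₀ = −tan(+42.1°) tan(-14.700°) = 0.2370, H₀ = 1.3315 rad.
Bracket: H₀ sin φ sin δ + cos φ cos δ sin H₀ = 1.3315×0.67043×-0.25376 + 0.74198×0.96727×0.97150 = -0.226526 + 0.697241 = 0.470715.
Inverse-square distance factor (a/d)² = 1.0500² = 1.102500.
Q̄ = (S₀/π) × 1.102500 × [bracket] = (1850/π) × 1.102500 × 0.470715 = 305.6 W/m².

Q̄ ≈ 306 W/m²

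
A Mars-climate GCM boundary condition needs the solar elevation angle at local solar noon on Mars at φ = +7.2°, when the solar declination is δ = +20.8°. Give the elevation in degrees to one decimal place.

76.4°

At local noon the hour angle is zero, so the zenith angle equals |φ − δ| = |+7.2° − (+20.800°)| = 13.600°.
Elevation = 90° − 13.600° = 76.4°.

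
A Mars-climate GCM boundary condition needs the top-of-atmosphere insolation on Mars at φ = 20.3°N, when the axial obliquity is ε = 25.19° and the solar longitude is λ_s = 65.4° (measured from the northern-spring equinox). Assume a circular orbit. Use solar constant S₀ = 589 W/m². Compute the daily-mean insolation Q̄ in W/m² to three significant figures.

Q̄ ≈ 204 W/m²

Solar declination: sin δ = sin ε · sin λ_s = sin 25.19° × sin 65.4° = 0.38699, so δ = +22.767°.
cos H₀ = −tan(+20.3°) tan(+22.767°) = -0.1552, H₀ = 1.7267 rad.
Bracket: H₀ sin φ sin δ + cos φ cos δ sin H₀ = 1.7267×0.34694×0.38699 + 0.93789×0.92208×0.98788 = 0.231831 + 0.854328 = 1.086159.
Q̄ = (S₀/π) × [bracket] = (589/π) × 1.086159 = 203.6 W/m².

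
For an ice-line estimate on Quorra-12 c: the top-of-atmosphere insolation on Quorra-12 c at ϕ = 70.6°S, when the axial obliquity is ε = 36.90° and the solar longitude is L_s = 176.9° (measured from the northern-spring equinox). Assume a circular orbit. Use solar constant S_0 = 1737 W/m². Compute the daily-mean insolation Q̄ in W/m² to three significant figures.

Q̄ ≈ 158 W/m²

Solar declination: sin δ = sin ε · sin L_s = sin 36.90° × sin 176.9° = 0.03247, so δ = +1.861°.
cos h₀ = −tan(-70.6°) tan(+1.861°) = 0.0923, h₀ = 1.4784 rad.
Bracket: h₀ sin ϕ sin δ + cos ϕ cos δ sin h₀ = 1.4784×-0.94322×0.03247 + 0.33216×0.99947×0.99574 = -0.045278 + 0.330570 = 0.285292.
Q̄ = (S_0/π) × [bracket] = (1737/π) × 0.285292 = 157.7 W/m².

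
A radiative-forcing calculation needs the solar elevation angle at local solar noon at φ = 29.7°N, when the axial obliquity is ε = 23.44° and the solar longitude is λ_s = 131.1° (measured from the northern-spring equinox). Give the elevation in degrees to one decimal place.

Solar declination: sin δ = sin ε · sin λ_s = sin 23.44° × sin 131.1° = 0.29976, so δ = +17.443°.
At local noon the hour angle is zero, so the zenith angle equals |φ − δ| = |+29.7° − (+17.443°)| = 12.257°.
Elevation = 90° − 12.257° = 77.7°.

77.7°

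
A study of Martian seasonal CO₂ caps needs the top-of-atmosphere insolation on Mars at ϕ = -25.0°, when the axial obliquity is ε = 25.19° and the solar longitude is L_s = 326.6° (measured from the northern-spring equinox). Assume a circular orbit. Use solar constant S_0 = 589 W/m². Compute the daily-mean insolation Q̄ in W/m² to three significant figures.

Q̄ ≈ 195 W/m²

Solar declination: sin δ = sin ε · sin L_s = sin 25.19° × sin 326.6° = -0.23430, so δ = -13.550°.
cos h₀ = −tan(-25.0°) tan(-13.550°) = -0.1124, h₀ = 1.6834 rad.
Bracket: h₀ sin ϕ sin δ + cos ϕ cos δ sin h₀ = 1.6834×-0.42262×-0.23430 + 0.90631×0.97217×0.99367 = 0.166690 + 0.875510 = 1.042200.
Q̄ = (S_0/π) × [bracket] = (589/π) × 1.042200 = 195.4 W/m².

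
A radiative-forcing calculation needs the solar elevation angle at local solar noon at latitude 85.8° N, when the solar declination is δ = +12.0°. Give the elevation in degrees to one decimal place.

At local noon the hour angle is zero, so the zenith angle equals |φ − δ| = |+85.8° − (+12.000°)| = 73.800°.
Elevation = 90° − 73.800° = 16.2°.

16.2°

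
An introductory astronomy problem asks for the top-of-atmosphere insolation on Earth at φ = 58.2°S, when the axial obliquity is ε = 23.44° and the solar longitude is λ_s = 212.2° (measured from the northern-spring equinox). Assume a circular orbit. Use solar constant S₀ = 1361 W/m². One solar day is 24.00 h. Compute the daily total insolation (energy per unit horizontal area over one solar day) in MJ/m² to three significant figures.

Solar declination: sin δ = sin ε · sin λ_s = sin 23.44° × sin 212.2° = -0.21197, so δ = -12.238°.
cos H₀ = −tan(-58.2°) tan(-12.238°) = -0.3498, H₀ = 1.9282 rad.
Bracket: H₀ sin φ sin δ + cos φ cos δ sin H₀ = 1.9282×-0.84989×-0.21197 + 0.52696×0.97728×0.93681 = 0.347368 + 0.482445 = 0.829813.
Q̄ = (S₀/π) × [bracket] = (1361/π) × 0.829813 = 359.49 W/m².
Daily total = Q̄ × 24.00 h × 3600 s/h = 359.49 × 24.00 × 3600 / 10⁶ = 31.06 MJ/m².

31.1 MJ/m²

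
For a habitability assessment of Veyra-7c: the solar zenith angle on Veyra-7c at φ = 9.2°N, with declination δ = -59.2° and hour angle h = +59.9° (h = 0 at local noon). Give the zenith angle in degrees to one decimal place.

θ_z = 83.3°

cos θ_z = sin φ sin δ + cos φ cos δ cos h = -0.137332 + 0.253492 = 0.116160.
θ_z = arccos(0.116160) = 83.3°.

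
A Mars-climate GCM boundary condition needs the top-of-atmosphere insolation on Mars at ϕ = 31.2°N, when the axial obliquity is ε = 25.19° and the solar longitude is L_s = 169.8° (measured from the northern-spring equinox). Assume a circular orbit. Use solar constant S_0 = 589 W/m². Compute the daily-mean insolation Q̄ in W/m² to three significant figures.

Solar declination: sin δ = sin ε · sin L_s = sin 25.19° × sin 169.8° = 0.07537, so δ = +4.323°.
cos h₀ = −tan(+31.2°) tan(+4.323°) = -0.0458, h₀ = 1.6166 rad.
Bracket: h₀ sin ϕ sin δ + cos ϕ cos δ sin h₀ = 1.6166×0.51803×0.07537 + 0.85536×0.99716×0.99895 = 0.063118 + 0.852035 = 0.915153.
Q̄ = (S_0/π) × [bracket] = (589/π) × 0.915153 = 171.6 W/m².

Q̄ ≈ 172 W/m²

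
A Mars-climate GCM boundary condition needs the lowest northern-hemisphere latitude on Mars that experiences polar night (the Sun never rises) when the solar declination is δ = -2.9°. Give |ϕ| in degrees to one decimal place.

Polar night requires cos h₀ = −tan ϕ tan δ ≥ 1, i.e. tan ϕ tan δ ≤ −1.
The boundary is |tan ϕ| · |tan δ| = 1, so |ϕ| = 90° − |δ| = 90° − 2.9° = 87.1° in the northern hemisphere.

|ϕ| = 87.1°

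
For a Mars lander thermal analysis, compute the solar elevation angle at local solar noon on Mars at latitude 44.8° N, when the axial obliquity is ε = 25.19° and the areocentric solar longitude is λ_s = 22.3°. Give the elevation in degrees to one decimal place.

54.5°

sin δ = sin 25.19° × sin 22.3° = 0.16150, so δ = +9.294°.
At local noon the hour angle is zero, so the zenith angle equals |φ − δ| = |+44.8° − (+9.294°)| = 35.506°.
Elevation = 90° − 35.506° = 54.5°.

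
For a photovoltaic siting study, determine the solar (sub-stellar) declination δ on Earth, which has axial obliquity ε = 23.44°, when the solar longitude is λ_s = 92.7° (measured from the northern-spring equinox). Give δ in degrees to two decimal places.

sin δ = sin ε · sin λ_s = sin 23.44° × sin 92.7° = 0.397347.
δ = arcsin(0.397347) = +23.41°.

δ = +23.41°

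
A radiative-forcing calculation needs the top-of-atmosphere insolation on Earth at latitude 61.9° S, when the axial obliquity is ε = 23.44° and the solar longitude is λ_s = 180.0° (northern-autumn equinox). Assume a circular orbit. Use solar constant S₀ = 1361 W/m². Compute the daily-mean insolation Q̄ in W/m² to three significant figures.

Solar declination: sin δ = sin ε · sin λ_s = sin 23.44° × sin 180.0° = 0.00000, so δ = +0.000°.
cos H₀ = −tan(-61.9°) tan(+0.000°) = 0.0000, H₀ = 1.5708 rad.
Bracket: H₀ sin φ sin δ + cos φ cos δ sin H₀ = 1.5708×-0.88213×0.00000 + 0.47101×1.00000×1.00000 = -0.000000 + 0.471010 = 0.471010.
Q̄ = (S₀/π) × [bracket] = (1361/π) × 0.471010 = 204.1 W/m².

Q̄ ≈ 204 W/m²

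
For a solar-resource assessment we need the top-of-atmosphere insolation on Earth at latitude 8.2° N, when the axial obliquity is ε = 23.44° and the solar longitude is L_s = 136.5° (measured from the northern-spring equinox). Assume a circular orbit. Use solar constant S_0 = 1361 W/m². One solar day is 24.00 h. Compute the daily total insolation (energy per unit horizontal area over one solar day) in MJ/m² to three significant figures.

38.0 MJ/m²

Solar declination: sin δ = sin ε · sin L_s = sin 23.44° × sin 136.5° = 0.27382, so δ = +15.892°.
cos h₀ = −tan(+8.2°) tan(+15.892°) = -0.0410, h₀ = 1.6118 rad.
Bracket: h₀ sin ϕ sin δ + cos ϕ cos δ sin h₀ = 1.6118×0.14263×0.27382 + 0.98978×0.96178×0.99916 = 0.062949 + 0.951151 = 1.014100.
Q̄ = (S_0/π) × [bracket] = (1361/π) × 1.014100 = 439.33 W/m².
Daily total = Q̄ × 24.00 h × 3600 s/h = 439.33 × 24.00 × 3600 / 10⁶ = 37.96 MJ/m².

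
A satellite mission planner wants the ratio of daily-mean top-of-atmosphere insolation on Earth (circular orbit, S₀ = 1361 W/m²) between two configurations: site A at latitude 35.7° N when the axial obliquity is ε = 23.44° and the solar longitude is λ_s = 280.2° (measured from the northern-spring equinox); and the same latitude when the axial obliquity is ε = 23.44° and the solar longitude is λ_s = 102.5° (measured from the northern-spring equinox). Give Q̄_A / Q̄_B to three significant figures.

Q̄_A / Q̄_B ≈ 0.372

— Configuration A (φ=+35.7°):
Solar declination: sin δ = sin ε · sin λ_s = sin 23.44° × sin 280.2° = -0.39150, so δ = -23.048°.
cos H₀ = −tan(+35.7°) tan(-23.048°) = 0.3057, H₀ = 1.2601 rad.
Bracket: H₀ sin φ sin δ + cos φ cos δ sin H₀ = 1.2601×0.58354×-0.39150 + 0.81208×0.92018×0.95212 = -0.287877 + 0.711481 = 0.423604.
Q̄ = (S₀/π) × [bracket] = (1361/π) × 0.423604 = 183.51 W/m².
— Configuration B (φ=+35.7°):
Solar declination: sin δ = sin ε · sin λ_s = sin 23.44° × sin 102.5° = 0.38836, so δ = +22.852°.
cos H₀ = −tan(+35.7°) tan(+22.852°) = -0.3028, H₀ = 1.8785 rad.
Bracket: H₀ sin φ sin δ + cos φ cos δ sin H₀ = 1.8785×0.58354×0.38836 + 0.81208×0.92151×0.95304 = 0.425712 + 0.713198 = 1.138910.
Q̄ = (S₀/π) × [bracket] = (1361/π) × 1.138910 = 493.40 W/m².
Ratio Q̄_A / Q̄_B = 183.51 / 493.40 = 0.3719.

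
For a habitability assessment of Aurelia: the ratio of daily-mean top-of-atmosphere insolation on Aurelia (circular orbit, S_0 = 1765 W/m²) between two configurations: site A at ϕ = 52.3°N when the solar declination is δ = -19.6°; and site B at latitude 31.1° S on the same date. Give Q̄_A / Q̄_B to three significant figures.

Q̄_A / Q̄_B ≈ 0.202

— Configuration A (ϕ=+52.3°):
cos h₀ = −tan(+52.3°) tan(-19.600°) = 0.4607, h₀ = 1.0920 rad.
Bracket: h₀ sin ϕ sin δ + cos ϕ cos δ sin h₀ = 1.0920×0.79122×-0.33545 + 0.61153×0.94206×0.88755 = -0.289833 + 0.511316 = 0.221483.
Q̄ = (S_0/π) × [bracket] = (1765/π) × 0.221483 = 124.43 W/m².
— Configuration B (ϕ=-31.1°):
cos h₀ = −tan(-31.1°) tan(-19.600°) = -0.2148, h₀ = 1.7873 rad.
Bracket: h₀ sin ϕ sin δ + cos ϕ cos δ sin h₀ = 1.7873×-0.51653×-0.33545 + 0.85627×0.94206×0.97666 = 0.309685 + 0.787830 = 1.097515.
Q̄ = (S_0/π) × [bracket] = (1765/π) × 1.097515 = 616.60 W/m².
Ratio Q̄_A / Q̄_B = 124.43 / 616.60 = 0.2018.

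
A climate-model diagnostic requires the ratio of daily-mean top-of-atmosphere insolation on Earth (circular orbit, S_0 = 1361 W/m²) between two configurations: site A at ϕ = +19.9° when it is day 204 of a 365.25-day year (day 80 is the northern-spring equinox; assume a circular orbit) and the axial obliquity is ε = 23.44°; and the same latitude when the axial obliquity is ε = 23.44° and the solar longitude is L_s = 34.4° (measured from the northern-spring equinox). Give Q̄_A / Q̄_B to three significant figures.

Q̄_A / Q̄_B ≈ 1.03

— Configuration A (ϕ=+19.9°):
Solar longitude: L_s = 360° × (204 − 80)/365.25 = 122.218°.
sin δ = sin 23.44° × sin 122.218° = 0.33654, so δ = +19.666°.
cos h₀ = −tan(+19.9°) tan(+19.666°) = -0.1294, h₀ = 1.7005 rad.
Bracket: h₀ sin ϕ sin δ + cos ϕ cos δ sin h₀ = 1.7005×0.34038×0.33654 + 0.94029×0.94167×0.99160 = 0.194795 + 0.878005 = 1.072800.
Q̄ = (S_0/π) × [bracket] = (1361/π) × 1.072800 = 464.76 W/m².
— Configuration B (ϕ=+19.9°):
Solar declination: sin δ = sin ε · sin L_s = sin 23.44° × sin 34.4° = 0.22474, so δ = +12.987°.
cos h₀ = −tan(+19.9°) tan(+12.987°) = -0.0835, h₀ = 1.6544 rad.
Bracket: h₀ sin ϕ sin δ + cos ϕ cos δ sin h₀ = 1.6544×0.34038×0.22474 + 0.94029×0.97442×0.99651 = 0.126557 + 0.913040 = 1.039597.
Q̄ = (S_0/π) × [bracket] = (1361/π) × 1.039597 = 450.37 W/m².
Ratio Q̄_A / Q̄_B = 464.76 / 450.37 = 1.032.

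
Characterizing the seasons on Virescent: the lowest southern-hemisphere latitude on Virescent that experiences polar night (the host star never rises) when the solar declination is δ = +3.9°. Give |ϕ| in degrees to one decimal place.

|ϕ| = 86.1°

Polar night requires cos h₀ = −tan ϕ tan δ ≥ 1, i.e. tan ϕ tan δ ≤ −1.
The boundary is |tan ϕ| · |tan δ| = 1, so |ϕ| = 90° − |δ| = 90° − 3.9° = 86.1° in the southern hemisphere.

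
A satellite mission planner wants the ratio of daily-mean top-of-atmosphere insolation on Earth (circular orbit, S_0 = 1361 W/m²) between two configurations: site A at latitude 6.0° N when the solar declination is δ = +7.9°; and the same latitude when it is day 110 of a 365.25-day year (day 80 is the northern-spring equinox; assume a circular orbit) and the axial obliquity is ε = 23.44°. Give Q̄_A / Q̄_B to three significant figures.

Q̄_A / Q̄_B ≈ 1.00

— Configuration A (ϕ=+6.0°):
cos h₀ = −tan(+6.0°) tan(+7.900°) = -0.0146, h₀ = 1.5854 rad.
Bracket: h₀ sin ϕ sin δ + cos ϕ cos δ sin h₀ = 1.5854×0.10453×0.13744 + 0.99452×0.99051×0.99989 = 0.022777 + 0.984974 = 1.007751.
Q̄ = (S_0/π) × [bracket] = (1361/π) × 1.007751 = 436.58 W/m².
— Configuration B (ϕ=+6.0°):
Solar longitude: L_s = 360° × (110 − 80)/365.25 = 29.569°.
sin δ = sin 23.44° × sin 29.569° = 0.19630, so δ = +11.320°.
cos h₀ = −tan(+6.0°) tan(+11.320°) = -0.0210, h₀ = 1.5918 rad.
Bracket: h₀ sin ϕ sin δ + cos ϕ cos δ sin h₀ = 1.5918×0.10453×0.19630 + 0.99452×0.98054×0.99978 = 0.032663 + 0.974952 = 1.007615.
Q̄ = (S_0/π) × [bracket] = (1361/π) × 1.007615 = 436.52 W/m².
Ratio Q̄_A / Q̄_B = 436.58 / 436.52 = 1.000.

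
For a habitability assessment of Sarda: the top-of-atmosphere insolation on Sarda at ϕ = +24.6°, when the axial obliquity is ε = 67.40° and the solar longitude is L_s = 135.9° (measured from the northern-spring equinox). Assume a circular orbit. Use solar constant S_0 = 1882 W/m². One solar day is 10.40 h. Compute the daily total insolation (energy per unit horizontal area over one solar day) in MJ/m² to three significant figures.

Solar declination: sin δ = sin ε · sin L_s = sin 67.40° × sin 135.9° = 0.64247, so δ = +39.977°.
cos h₀ = −tan(+24.6°) tan(+39.977°) = -0.3839, h₀ = 1.9648 rad.
Bracket: h₀ sin ϕ sin δ + cos ϕ cos δ sin h₀ = 1.9648×0.41628×0.64247 + 0.90924×0.76631×0.92340 = 0.525481 + 0.643388 = 1.168869.
Q̄ = (S_0/π) × [bracket] = (1882/π) × 1.168869 = 700.22 W/m².
Daily total = Q̄ × 10.40 h × 3600 s/h = 700.22 × 10.40 × 3600 / 10⁶ = 26.22 MJ/m².

26.2 MJ/m²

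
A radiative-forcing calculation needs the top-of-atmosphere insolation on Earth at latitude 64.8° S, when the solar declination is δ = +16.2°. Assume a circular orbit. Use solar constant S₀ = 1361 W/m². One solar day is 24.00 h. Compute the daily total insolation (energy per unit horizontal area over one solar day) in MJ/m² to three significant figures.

3.48 MJ/m²

cos H₀ = −tan(-64.8°) tan(+16.200°) = 0.6174, H₀ = 0.9054 rad.
Bracket: H₀ sin φ sin δ + cos φ cos δ sin H₀ = 0.9054×-0.90483×0.27899 + 0.42578×0.96029×0.78665 = -0.228558 + 0.321639 = 0.093081.
Q̄ = (S₀/π) × [bracket] = (1361/π) × 0.093081 = 40.325 W/m².
Daily total = Q̄ × 24.00 h × 3600 s/h = 40.325 × 24.00 × 3600 / 10⁶ = 3.484 MJ/m².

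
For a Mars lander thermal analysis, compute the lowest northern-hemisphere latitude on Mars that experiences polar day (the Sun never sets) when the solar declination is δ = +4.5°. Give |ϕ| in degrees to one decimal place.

Polar day requires cos h₀ = −tan ϕ tan δ ≤ −1, i.e. tan ϕ tan δ ≥ 1.
The boundary is |tan ϕ| · |tan δ| = 1, so |ϕ| = 90° − |δ| = 90° − 4.5° = 85.5° in the northern hemisphere.

|ϕ| = 85.5°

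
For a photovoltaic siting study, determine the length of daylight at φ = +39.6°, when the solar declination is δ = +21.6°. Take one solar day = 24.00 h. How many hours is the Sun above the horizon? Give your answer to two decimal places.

cos H₀ = −tan φ · tan δ = −tan(+39.6°) × tan(+21.600°) = -0.3275, so H₀ = 1.9045 rad = 109.12°.
Daylight = 2H₀/(2π) × 24.00 h = (1.9045/π) × 24.00 = 14.55 h.

14.55 h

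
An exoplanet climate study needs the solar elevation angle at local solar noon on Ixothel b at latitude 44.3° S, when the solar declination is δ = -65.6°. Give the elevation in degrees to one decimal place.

68.7°

At local noon the hour angle is zero, so the zenith angle equals |φ − δ| = |-44.3° − (-65.600°)| = 21.300°.
Elevation = 90° − 21.300° = 68.7°.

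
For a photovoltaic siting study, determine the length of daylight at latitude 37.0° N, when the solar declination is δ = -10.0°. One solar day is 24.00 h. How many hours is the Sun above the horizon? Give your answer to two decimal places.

cos h₀ = −tan ϕ · tan δ = −tan(+37.0°) × tan(-10.000°) = 0.1329, so h₀ = 1.4375 rad = 82.36°.
Daylight = 2h₀/(2π) × 24.00 h = (1.4375/π) × 24.00 = 10.98 h.

10.98 h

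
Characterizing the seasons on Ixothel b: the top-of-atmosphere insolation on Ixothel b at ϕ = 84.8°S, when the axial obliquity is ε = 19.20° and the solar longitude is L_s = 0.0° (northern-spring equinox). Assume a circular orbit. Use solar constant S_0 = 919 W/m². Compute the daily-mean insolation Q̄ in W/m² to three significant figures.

Solar declination: sin δ = sin ε · sin L_s = sin 19.20° × sin 0.0° = 0.00000, so δ = +0.000°.
cos h₀ = −tan(-84.8°) tan(+0.000°) = 0.0000, h₀ = 1.5708 rad.
Bracket: h₀ sin ϕ sin δ + cos ϕ cos δ sin h₀ = 1.5708×-0.99588×0.00000 + 0.09063×1.00000×1.00000 = -0.000000 + 0.090630 = 0.090630.
Q̄ = (S_0/π) × [bracket] = (919/π) × 0.090630 = 26.51 W/m².

Q̄ ≈ 26.5 W/m²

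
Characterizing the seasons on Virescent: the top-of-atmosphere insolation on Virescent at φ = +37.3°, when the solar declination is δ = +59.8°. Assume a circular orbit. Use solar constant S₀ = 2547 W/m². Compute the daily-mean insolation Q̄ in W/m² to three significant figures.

Q̄ ≈ 1.33e+03 W/m²

cos H₀ = −tan(+37.3°) tan(+59.800°) = -1.3089 ≤ −1 ⇒ polar day, H₀ = π.
Bracket: H₀ sin φ sin δ + cos φ cos δ sin H₀ = 3.1416×0.60599×0.86427 + 0.79547×0.50302×0.00000 = 1.645378 + 0.000000 = 1.645378.
Q̄ = (S₀/π) × [bracket] = (2547/π) × 1.645378 = 1334 W/m².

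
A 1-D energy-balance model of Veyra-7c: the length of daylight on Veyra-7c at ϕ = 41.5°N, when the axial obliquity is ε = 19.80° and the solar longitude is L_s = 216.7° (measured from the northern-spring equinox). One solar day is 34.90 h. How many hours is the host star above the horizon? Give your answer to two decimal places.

15.41 h

Solar declination: sin δ = sin ε · sin L_s = sin 19.80° × sin 216.7° = -0.20244, so δ = -11.680°.
cos h₀ = −tan ϕ · tan δ = −tan(+41.5°) × tan(-11.680°) = 0.1829, so h₀ = 1.3869 rad = 79.46°.
Daylight = 2h₀/(2π) × 34.90 h = (1.3869/π) × 34.90 = 15.41 h.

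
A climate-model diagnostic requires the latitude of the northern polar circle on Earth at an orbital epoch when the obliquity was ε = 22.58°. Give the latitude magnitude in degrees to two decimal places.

67.42°

The polar circle is the lowest latitude that experiences at least one full rotation of continuous daylight at the northern-summer solstice; it lies at |φ| = 90° − ε = 90° − 22.58° = 67.42°.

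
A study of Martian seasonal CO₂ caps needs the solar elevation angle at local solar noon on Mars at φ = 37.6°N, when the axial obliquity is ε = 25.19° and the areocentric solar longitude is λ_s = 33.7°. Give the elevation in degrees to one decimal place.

66.1°

sin δ = sin 25.19° × sin 33.7° = 0.23615, so δ = +13.660°.
At local noon the hour angle is zero, so the zenith angle equals |φ − δ| = |+37.6° − (+13.660°)| = 23.940°.
Elevation = 90° − 23.940° = 66.1°.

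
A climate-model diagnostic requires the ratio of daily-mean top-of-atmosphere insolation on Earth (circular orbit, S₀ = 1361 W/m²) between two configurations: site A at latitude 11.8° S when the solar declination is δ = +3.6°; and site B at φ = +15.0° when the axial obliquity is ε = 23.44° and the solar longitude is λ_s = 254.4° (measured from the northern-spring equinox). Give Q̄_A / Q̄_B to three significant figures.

Q̄_A / Q̄_B ≈ 1.29

— Configuration A (φ=-11.8°):
cos H₀ = −tan(-11.8°) tan(+3.600°) = 0.0131, H₀ = 1.5577 rad.
Bracket: H₀ sin φ sin δ + cos φ cos δ sin H₀ = 1.5577×-0.20450×0.06279 + 0.97887×0.99803×0.99991 = -0.020002 + 0.976854 = 0.956852.
Q̄ = (S₀/π) × [bracket] = (1361/π) × 0.956852 = 414.53 W/m².
— Configuration B (φ=+15.0°):
Solar declination: sin δ = sin ε · sin λ_s = sin 23.44° × sin 254.4° = -0.38313, so δ = -22.528°.
cos H₀ = −tan(+15.0°) tan(-22.528°) = 0.1111, H₀ = 1.4594 rad.
Bracket: H₀ sin φ sin δ + cos φ cos δ sin H₀ = 1.4594×0.25882×-0.38313 + 0.96593×0.92369×0.99380 = -0.144717 + 0.886688 = 0.741971.
Q̄ = (S₀/π) × [bracket] = (1361/π) × 0.741971 = 321.44 W/m².
Ratio Q̄_A / Q̄_B = 414.53 / 321.44 = 1.290.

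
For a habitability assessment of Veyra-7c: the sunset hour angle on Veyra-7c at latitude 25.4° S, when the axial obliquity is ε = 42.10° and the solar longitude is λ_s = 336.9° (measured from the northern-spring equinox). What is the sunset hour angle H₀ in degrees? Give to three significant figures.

H₀ = 97.4°

Solar declination: sin δ = sin ε · sin λ_s = sin 42.10° × sin 336.9° = -0.26303, so δ = -15.250°.
cos H₀ = −tan φ · tan δ = −tan(-25.4°) × tan(-15.250°) = -0.1295, so H₀ = 1.7006 rad = 97.44°.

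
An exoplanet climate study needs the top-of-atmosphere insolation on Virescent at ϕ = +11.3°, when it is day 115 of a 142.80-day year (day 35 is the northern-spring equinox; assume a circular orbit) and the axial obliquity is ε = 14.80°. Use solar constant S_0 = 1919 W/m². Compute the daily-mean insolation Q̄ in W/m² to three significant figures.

Q̄ ≈ 579 W/m²

Solar longitude: L_s = 360° × (115 − 35)/142.80 = 201.681°.
sin δ = sin 14.80° × sin 201.681° = -0.09437, so δ = -5.415°.
cos h₀ = −tan(+11.3°) tan(-5.415°) = 0.0189, h₀ = 1.5519 rad.
Bracket: h₀ sin ϕ sin δ + cos ϕ cos δ sin h₀ = 1.5519×0.19595×-0.09437 + 0.98061×0.99554×0.99982 = -0.028697 + 0.976061 = 0.947364.
Q̄ = (S_0/π) × [bracket] = (1919/π) × 0.947364 = 578.7 W/m².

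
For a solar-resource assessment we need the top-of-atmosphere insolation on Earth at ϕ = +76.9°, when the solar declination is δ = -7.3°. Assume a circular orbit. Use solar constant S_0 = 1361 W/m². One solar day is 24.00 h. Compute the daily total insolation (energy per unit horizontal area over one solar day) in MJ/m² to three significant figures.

2.45 MJ/m²

cos h₀ = −tan(+76.9°) tan(-7.300°) = 0.5505, h₀ = 0.9878 rad.
Bracket: h₀ sin ϕ sin δ + cos ϕ cos δ sin h₀ = 0.9878×0.97398×-0.12706 + 0.22665×0.99189×0.83484 = -0.122244 + 0.187682 = 0.065438.
Q̄ = (S_0/π) × [bracket] = (1361/π) × 0.065438 = 28.349 W/m².
Daily total = Q̄ × 24.00 h × 3600 s/h = 28.349 × 24.00 × 3600 / 10⁶ = 2.449 MJ/m².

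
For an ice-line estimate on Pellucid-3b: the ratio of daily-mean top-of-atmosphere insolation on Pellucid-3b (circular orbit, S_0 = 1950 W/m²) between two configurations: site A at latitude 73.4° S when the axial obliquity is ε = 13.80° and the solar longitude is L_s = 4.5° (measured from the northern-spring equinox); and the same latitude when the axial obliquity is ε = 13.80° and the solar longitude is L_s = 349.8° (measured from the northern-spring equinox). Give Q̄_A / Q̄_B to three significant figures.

Q̄_A / Q̄_B ≈ 0.733

— Configuration A (ϕ=-73.4°):
Solar declination: sin δ = sin ε · sin L_s = sin 13.80° × sin 4.5° = 0.01872, so δ = +1.072°.
cos h₀ = −tan(-73.4°) tan(+1.072°) = 0.0628, h₀ = 1.5080 rad.
Bracket: h₀ sin ϕ sin δ + cos ϕ cos δ sin h₀ = 1.5080×-0.95832×0.01872 + 0.28569×0.99982×0.99803 = -0.027053 + 0.285076 = 0.258023.
Q̄ = (S_0/π) × [bracket] = (1950/π) × 0.258023 = 160.16 W/m².
— Configuration B (ϕ=-73.4°):
Solar declination: sin δ = sin ε · sin L_s = sin 13.80° × sin 349.8° = -0.04224, so δ = -2.421°.
cos h₀ = −tan(-73.4°) tan(-2.421°) = -0.1418, h₀ = 1.7131 rad.
Bracket: h₀ sin ϕ sin δ + cos ϕ cos δ sin h₀ = 1.7131×-0.95832×-0.04224 + 0.28569×0.99911×0.98989 = 0.069345 + 0.282550 = 0.351895.
Q̄ = (S_0/π) × [bracket] = (1950/π) × 0.351895 = 218.42 W/m².
Ratio Q̄_A / Q̄_B = 160.16 / 218.42 = 0.7333.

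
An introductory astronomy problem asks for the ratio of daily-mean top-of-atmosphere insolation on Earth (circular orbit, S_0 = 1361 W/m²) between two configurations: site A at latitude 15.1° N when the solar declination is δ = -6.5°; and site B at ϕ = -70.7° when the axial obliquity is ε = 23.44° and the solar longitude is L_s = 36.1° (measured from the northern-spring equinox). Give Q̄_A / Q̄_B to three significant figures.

— Configuration A (ϕ=+15.1°):
cos h₀ = −tan(+15.1°) tan(-6.500°) = 0.0307, h₀ = 1.5400 rad.
Bracket: h₀ sin ϕ sin δ + cos ϕ cos δ sin h₀ = 1.5400×0.26050×-0.11320 + 0.96547×0.99357×0.99953 = -0.045412 + 0.958811 = 0.913399.
Q̄ = (S_0/π) × [bracket] = (1361/π) × 0.913399 = 395.70 W/m².
— Configuration B (ϕ=-70.7°):
Solar declination: sin δ = sin ε · sin L_s = sin 23.44° × sin 36.1° = 0.23438, so δ = +13.555°.
cos h₀ = −tan(-70.7°) tan(+13.555°) = 0.6884, h₀ = 0.8115 rad.
Bracket: h₀ sin ϕ sin δ + cos ϕ cos δ sin h₀ = 0.8115×-0.94380×0.23438 + 0.33051×0.97215×0.72529 = -0.179510 + 0.233040 = 0.053530.
Q̄ = (S_0/π) × [bracket] = (1361/π) × 0.053530 = 23.190 W/m².
Ratio Q̄_A / Q̄_B = 395.70 / 23.190 = 17.06.

Q̄_A / Q̄_B ≈ 17.1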